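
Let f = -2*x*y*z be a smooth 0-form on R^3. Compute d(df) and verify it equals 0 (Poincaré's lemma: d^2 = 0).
d(df) = 0

Step 1: df = sum_i (∂f/∂x_i) dx_i = (-2*y*z) dx + (-2*x*z) dy + (-2*x*y) dz.
Step 2: Apply d again. Using the 1-form formula, the coefficient of dx ∧ dy in d(df) is ∂^2 f/∂x ∂y - ∂^2 f/∂y ∂x = (-2*z) - (-2*z) = 0 (equality of mixed partials for smooth f).
Similarly for dx ∧ dz and dy ∧ dz — all coefficients vanish. So d(df) = 0.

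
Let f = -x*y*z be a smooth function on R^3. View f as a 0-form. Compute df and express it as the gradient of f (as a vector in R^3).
df = (-y*z) dx + (-x*z) dy + (-x*y) dz; grad f = (-y*z, -x*z, -x*y)

For a 0-form f, d f = (∂f/∂x) dx + (∂f/∂y) dy + (∂f/∂z) dz. The components of the vector representation are exactly the entries of grad f in Cartesian coordinates:
  ∂f/∂x = -y*z
  ∂f/∂y = -x*z
  ∂f/∂z = -x*y.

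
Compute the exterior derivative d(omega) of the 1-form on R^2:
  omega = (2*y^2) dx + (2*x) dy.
d(omega) = (2 - 4*y) dx ∧ dy

For a 1-form omega = sum_i f_i dx_i, the exterior derivative is
  d(omega) = sum_{i < j} (∂f_j/∂x_i - ∂f_i/∂x_j) dx_i ∧ dx_j.
  coefficient of dx ∧ dy: ∂f_2/∂x - ∂f_1/∂y = ∂(2*x)/∂x - ∂(2*y^2)/∂y = 2 - 4*y
Assembling: d(omega) = (2 - 4*y) dx ∧ dy.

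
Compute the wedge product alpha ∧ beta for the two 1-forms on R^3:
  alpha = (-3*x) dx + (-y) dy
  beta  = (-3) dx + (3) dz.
alpha ∧ beta = (-9*x) dx ∧ dz + (-3*y) dx ∧ dy + (-3*y) dy ∧ dz

Distribute the wedge, using dx_i ∧ dx_j = -dx_j ∧ dx_i and dx_i ∧ dx_i = 0. For each pair (i, j) with i < j, the coefficient of dx_i ∧ dx_j in alpha ∧ beta is (alpha_i * beta_j - alpha_j * beta_i). Collecting: alpha ∧ beta = (-9*x) dx ∧ dz + (-3*y) dx ∧ dy + (-3*y) dy ∧ dz.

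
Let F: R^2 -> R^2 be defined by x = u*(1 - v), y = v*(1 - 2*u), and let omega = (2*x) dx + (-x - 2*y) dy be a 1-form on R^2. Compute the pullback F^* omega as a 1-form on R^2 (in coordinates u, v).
F^* omega = (-8*u*v^2 - 2*u*v + 2*u + 4*v^2) du + (-8*u^2*v + 9*u*v - u - 2*v) dv

Using F^*(f dg) = (f ∘ F) d(g ∘ F), substitute each coordinate x_i by F_i(u, v) in f_i, and replace dx_i by d F_i = (∂F_i/∂u) du + (∂F_i/∂v) dv.
  For the x component: f_1(F) = 2*u*(1 - v); d F_1 = (1 - v) du + (-u) dv
  For the y component: f_2(F) = 5*u*v - u - 2*v; d F_2 = (-2*v) du + (1 - 2*u) dv
Combining and collecting du, dv coefficients:
  coeff of du: -8*u*v^2 - 2*u*v + 2*u + 4*v^2
  coeff of dv: -8*u^2*v + 9*u*v - u - 2*v
F^* omega = (-8*u*v^2 - 2*u*v + 2*u + 4*v^2) du + (-8*u^2*v + 9*u*v - u - 2*v) dv.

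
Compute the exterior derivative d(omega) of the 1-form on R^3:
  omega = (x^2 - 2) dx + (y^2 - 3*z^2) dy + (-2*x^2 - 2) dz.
d(omega) = (-4*x) dx ∧ dz + (6*z) dy ∧ dz

For a 1-form omega = sum_i f_i dx_i, the exterior derivative is
  d(omega) = sum_{i < j} (∂f_j/∂x_i - ∂f_i/∂x_j) dx_i ∧ dx_j.
  coefficient of dx ∧ dz: ∂f_3/∂x - ∂f_1/∂z = ∂(-2*x^2 - 2)/∂x - ∂(x^2 - 2)/∂z = -4*x
  coefficient of dy ∧ dz: ∂f_3/∂y - ∂f_2/∂z = ∂(-2*x^2 - 2)/∂y - ∂(y^2 - 3*z^2)/∂z = 6*z
Assembling: d(omega) = (-4*x) dx ∧ dz + (6*z) dy ∧ dz.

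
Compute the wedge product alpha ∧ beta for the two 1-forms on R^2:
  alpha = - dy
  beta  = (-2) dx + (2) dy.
alpha ∧ beta = (-2) dx ∧ dy

Distribute the wedge, using dx_i ∧ dx_j = -dx_j ∧ dx_i and dx_i ∧ dx_i = 0. For each pair (i, j) with i < j, the coefficient of dx_i ∧ dx_j in alpha ∧ beta is (alpha_i * beta_j - alpha_j * beta_i). Collecting: alpha ∧ beta = (-2) dx ∧ dy.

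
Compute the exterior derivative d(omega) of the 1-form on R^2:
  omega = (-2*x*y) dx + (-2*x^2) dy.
d(omega) = (-2*x) dx ∧ dy

For a 1-form omega = sum_i f_i dx_i, the exterior derivative is
  d(omega) = sum_{i < j} (∂f_j/∂x_i - ∂f_i/∂x_j) dx_i ∧ dx_j.
  coefficient of dx ∧ dy: ∂f_2/∂x - ∂f_1/∂y = ∂(-2*x^2)/∂x - ∂(-2*x*y)/∂y = -2*x
Assembling: d(omega) = (-2*x) dx ∧ dy.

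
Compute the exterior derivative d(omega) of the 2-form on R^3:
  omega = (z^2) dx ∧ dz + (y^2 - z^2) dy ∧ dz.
d(omega) = 0

For a 2-form omega = sum_{i<j} g_{ij} dx_i ∧ dx_j, the exterior derivative is
  d(omega) = sum_{i<j} d(g_{ij}) ∧ dx_i ∧ dx_j = sum_{i<j, k} (∂g_{ij}/∂x_k) dx_k ∧ dx_i ∧ dx_j.
Expand each term, using dx_k ∧ dx_i ∧ dx_j = sgn(permutation) dx_{(a)} ∧ dx_{(b)} ∧ dx_{(c)} with (a < b < c) sorted:

Collecting like 3-forms: d(omega) = 0.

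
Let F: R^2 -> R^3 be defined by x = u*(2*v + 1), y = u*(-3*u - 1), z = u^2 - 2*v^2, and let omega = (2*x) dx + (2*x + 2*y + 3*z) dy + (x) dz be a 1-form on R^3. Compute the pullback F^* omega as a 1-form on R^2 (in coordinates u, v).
F^* omega = (18*u^3 - 20*u^2*v + 5*u^2 + 44*u*v^2 + 4*u*v + 2*u + 6*v^2) du + (4*u*(2*u*v + u - 2*v^2 - v)) dv

Using F^*(f dg) = (f ∘ F) d(g ∘ F), substitute each coordinate x_i by F_i(u, v) in f_i, and replace dx_i by d F_i = (∂F_i/∂u) du + (∂F_i/∂v) dv.
  For the x component: f_1(F) = 2*u*(2*v + 1); d F_1 = (2*v + 1) du + (2*u) dv
  For the y component: f_2(F) = -3*u^2 + 4*u*v - 6*v^2; d F_2 = (-6*u - 1) du + (0) dv
  For the z component: f_3(F) = u*(2*v + 1); d F_3 = (2*u) du + (-4*v) dv
Combining and collecting du, dv coefficients:
  coeff of du: 18*u^3 - 20*u^2*v + 5*u^2 + 44*u*v^2 + 4*u*v + 2*u + 6*v^2
  coeff of dv: 4*u*(2*u*v + u - 2*v^2 - v)
F^* omega = (18*u^3 - 20*u^2*v + 5*u^2 + 44*u*v^2 + 4*u*v + 2*u + 6*v^2) du + (4*u*(2*u*v + u - 2*v^2 - v)) dv.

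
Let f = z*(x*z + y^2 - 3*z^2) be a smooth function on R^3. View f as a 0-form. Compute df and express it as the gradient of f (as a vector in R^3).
df = (z^2) dx + (2*y*z) dy + (2*x*z + y^2 - 9*z^2) dz; grad f = (z^2, 2*y*z, 2*x*z + y^2 - 9*z^2)

For a 0-form f, d f = (∂f/∂x) dx + (∂f/∂y) dy + (∂f/∂z) dz. The components of the vector representation are exactly the entries of grad f in Cartesian coordinates:
  ∂f/∂x = z^2
  ∂f/∂y = 2*y*z
  ∂f/∂z = 2*x*z + y^2 - 9*z^2.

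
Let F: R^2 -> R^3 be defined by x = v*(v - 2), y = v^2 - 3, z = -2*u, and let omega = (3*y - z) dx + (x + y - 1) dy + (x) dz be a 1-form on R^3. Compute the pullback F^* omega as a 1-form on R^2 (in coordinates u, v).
F^* omega = (2*v*(2 - v)) du + (4*u*v - 4*u + 10*v^3 - 10*v^2 - 26*v + 18) dv

Using F^*(f dg) = (f ∘ F) d(g ∘ F), substitute each coordinate x_i by F_i(u, v) in f_i, and replace dx_i by d F_i = (∂F_i/∂u) du + (∂F_i/∂v) dv.
  For the x component: f_1(F) = 2*u + 3*v^2 - 9; d F_1 = (0) du + (2*v - 2) dv
  For the y component: f_2(F) = 2*v^2 - 2*v - 4; d F_2 = (0) du + (2*v) dv
  For the z component: f_3(F) = v*(v - 2); d F_3 = (-2) du + (0) dv
Combining and collecting du, dv coefficients:
  coeff of du: 2*v*(2 - v)
  coeff of dv: 4*u*v - 4*u + 10*v^3 - 10*v^2 - 26*v + 18
F^* omega = (2*v*(2 - v)) du + (4*u*v - 4*u + 10*v^3 - 10*v^2 - 26*v + 18) dv.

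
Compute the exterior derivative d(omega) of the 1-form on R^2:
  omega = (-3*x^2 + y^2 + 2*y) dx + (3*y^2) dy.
d(omega) = (-2*y - 2) dx ∧ dy

For a 1-form omega = sum_i f_i dx_i, the exterior derivative is
  d(omega) = sum_{i < j} (∂f_j/∂x_i - ∂f_i/∂x_j) dx_i ∧ dx_j.
  coefficient of dx ∧ dy: ∂f_2/∂x - ∂f_1/∂y = ∂(3*y^2)/∂x - ∂(-3*x^2 + y^2 + 2*y)/∂y = -2*y - 2
Assembling: d(omega) = (-2*y - 2) dx ∧ dy.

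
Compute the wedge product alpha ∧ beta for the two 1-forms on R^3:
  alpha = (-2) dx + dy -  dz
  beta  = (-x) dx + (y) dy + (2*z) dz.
alpha ∧ beta = (x - 2*y) dx ∧ dy + (-x - 4*z) dx ∧ dz + (y + 2*z) dy ∧ dz

Distribute the wedge, using dx_i ∧ dx_j = -dx_j ∧ dx_i and dx_i ∧ dx_i = 0. For each pair (i, j) with i < j, the coefficient of dx_i ∧ dx_j in alpha ∧ beta is (alpha_i * beta_j - alpha_j * beta_i). Collecting: alpha ∧ beta = (x - 2*y) dx ∧ dy + (-x - 4*z) dx ∧ dz + (y + 2*z) dy ∧ dz.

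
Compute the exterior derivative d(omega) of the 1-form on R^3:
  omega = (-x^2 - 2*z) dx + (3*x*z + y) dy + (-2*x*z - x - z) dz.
d(omega) = (3*z) dx ∧ dy + (1 - 2*z) dx ∧ dz + (-3*x) dy ∧ dz

For a 1-form omega = sum_i f_i dx_i, the exterior derivative is
  d(omega) = sum_{i < j} (∂f_j/∂x_i - ∂f_i/∂x_j) dx_i ∧ dx_j.
  coefficient of dx ∧ dy: ∂f_2/∂x - ∂f_1/∂y = ∂(3*x*z + y)/∂x - ∂(-x^2 - 2*z)/∂y = 3*z
  coefficient of dx ∧ dz: ∂f_3/∂x - ∂f_1/∂z = ∂(-2*x*z - x - z)/∂x - ∂(-x^2 - 2*z)/∂z = 1 - 2*z
  coefficient of dy ∧ dz: ∂f_3/∂y - ∂f_2/∂z = ∂(-2*x*z - x - z)/∂y - ∂(3*x*z + y)/∂z = -3*x
Assembling: d(omega) = (3*z) dx ∧ dy + (1 - 2*z) dx ∧ dz + (-3*x) dy ∧ dz.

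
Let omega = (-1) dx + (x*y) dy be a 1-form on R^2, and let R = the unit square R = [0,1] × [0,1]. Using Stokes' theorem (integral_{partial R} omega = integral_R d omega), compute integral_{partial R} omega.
integral_(partial R) omega = 1/2

Stokes: integral_partial_R omega = integral_R d omega with d omega = (∂Q/∂x - ∂P/∂y) dx ∧ dy.
  ∂Q/∂x = y
  ∂P/∂y = 0
  integrand = ∂Q/∂x - ∂P/∂y = y.
Integrating over R: integral_0^1 integral_0^1 (y) dx dy = 1/2.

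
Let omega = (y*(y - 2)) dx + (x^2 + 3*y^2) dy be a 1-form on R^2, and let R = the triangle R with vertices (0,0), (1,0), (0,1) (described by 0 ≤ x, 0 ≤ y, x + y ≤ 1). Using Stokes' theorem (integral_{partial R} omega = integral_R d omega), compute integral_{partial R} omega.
integral_(partial R) omega = 1

Stokes: integral_partial_R omega = integral_R d omega with d omega = (∂Q/∂x - ∂P/∂y) dx ∧ dy.
  ∂Q/∂x = 2*x
  ∂P/∂y = 2*y - 2
  integrand = ∂Q/∂x - ∂P/∂y = 2*x - 2*y + 2.
Integrating over R: integral_0^1 integral_0^{1-x} (2*x - 2*y + 2) dy dx = 1.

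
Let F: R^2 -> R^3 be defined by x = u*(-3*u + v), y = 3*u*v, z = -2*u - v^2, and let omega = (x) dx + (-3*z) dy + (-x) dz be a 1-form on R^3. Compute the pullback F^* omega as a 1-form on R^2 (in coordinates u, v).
F^* omega = (18*u^3 - 9*u^2*v - 6*u^2 + u*v^2 + 20*u*v + 9*v^3) du + (u*(-3*u^2 - 5*u*v + 18*u + 11*v^2)) dv

Using F^*(f dg) = (f ∘ F) d(g ∘ F), substitute each coordinate x_i by F_i(u, v) in f_i, and replace dx_i by d F_i = (∂F_i/∂u) du + (∂F_i/∂v) dv.
  For the x component: f_1(F) = u*(-3*u + v); d F_1 = (-6*u + v) du + (u) dv
  For the y component: f_2(F) = 6*u + 3*v^2; d F_2 = (3*v) du + (3*u) dv
  For the z component: f_3(F) = u*(3*u - v); d F_3 = (-2) du + (-2*v) dv
Combining and collecting du, dv coefficients:
  coeff of du: 18*u^3 - 9*u^2*v - 6*u^2 + u*v^2 + 20*u*v + 9*v^3
  coeff of dv: u*(-3*u^2 - 5*u*v + 18*u + 11*v^2)
F^* omega = (18*u^3 - 9*u^2*v - 6*u^2 + u*v^2 + 20*u*v + 9*v^3) du + (u*(-3*u^2 - 5*u*v + 18*u + 11*v^2)) dv.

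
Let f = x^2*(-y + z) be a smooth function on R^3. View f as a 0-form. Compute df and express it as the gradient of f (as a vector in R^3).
df = (2*x*(-y + z)) dx + (-x^2) dy + (x^2) dz; grad f = (2*x*(-y + z), -x^2, x^2)

For a 0-form f, d f = (∂f/∂x) dx + (∂f/∂y) dy + (∂f/∂z) dz. The components of the vector representation are exactly the entries of grad f in Cartesian coordinates:
  ∂f/∂x = 2*x*(-y + z)
  ∂f/∂y = -x^2
  ∂f/∂z = x^2.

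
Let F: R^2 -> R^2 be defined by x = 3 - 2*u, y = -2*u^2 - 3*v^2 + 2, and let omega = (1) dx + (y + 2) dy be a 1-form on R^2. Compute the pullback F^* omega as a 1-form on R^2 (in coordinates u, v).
F^* omega = (8*u^3 + 12*u*v^2 - 16*u - 2) du + (6*v*(2*u^2 + 3*v^2 - 4)) dv

Using F^*(f dg) = (f ∘ F) d(g ∘ F), substitute each coordinate x_i by F_i(u, v) in f_i, and replace dx_i by d F_i = (∂F_i/∂u) du + (∂F_i/∂v) dv.
  For the x component: f_1(F) = 1; d F_1 = (-2) du + (0) dv
  For the y component: f_2(F) = -2*u^2 - 3*v^2 + 4; d F_2 = (-4*u) du + (-6*v) dv
Combining and collecting du, dv coefficients:
  coeff of du: 8*u^3 + 12*u*v^2 - 16*u - 2
  coeff of dv: 6*v*(2*u^2 + 3*v^2 - 4)
F^* omega = (8*u^3 + 12*u*v^2 - 16*u - 2) du + (6*v*(2*u^2 + 3*v^2 - 4)) dv.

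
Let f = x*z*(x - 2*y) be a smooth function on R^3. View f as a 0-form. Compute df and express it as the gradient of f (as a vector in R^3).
df = (2*z*(x - y)) dx + (-2*x*z) dy + (x*(x - 2*y)) dz; grad f = (2*z*(x - y), -2*x*z, x*(x - 2*y))

For a 0-form f, d f = (∂f/∂x) dx + (∂f/∂y) dy + (∂f/∂z) dz. The components of the vector representation are exactly the entries of grad f in Cartesian coordinates:
  ∂f/∂x = 2*z*(x - y)
  ∂f/∂y = -2*x*z
  ∂f/∂z = x*(x - 2*y).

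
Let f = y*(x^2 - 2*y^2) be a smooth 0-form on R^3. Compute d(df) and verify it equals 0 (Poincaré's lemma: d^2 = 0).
d(df) = 0

Step 1: df = sum_i (∂f/∂x_i) dx_i = (2*x*y) dx + (x^2 - 6*y^2) dy + (0) dz.
Step 2: Apply d again. Using the 1-form formula, the coefficient of dx ∧ dy in d(df) is ∂^2 f/∂x ∂y - ∂^2 f/∂y ∂x = (2*x) - (2*x) = 0 (equality of mixed partials for smooth f).
Similarly for dx ∧ dz and dy ∧ dz — all coefficients vanish. So d(df) = 0.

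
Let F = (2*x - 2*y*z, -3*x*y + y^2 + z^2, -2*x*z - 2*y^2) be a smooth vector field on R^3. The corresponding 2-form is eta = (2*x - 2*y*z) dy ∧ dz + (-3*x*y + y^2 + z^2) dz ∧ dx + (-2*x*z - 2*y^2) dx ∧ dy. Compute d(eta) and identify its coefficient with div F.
d(eta) = (-5*x + 2*y + 2) dx ∧ dy ∧ dz; div F = -5*x + 2*y + 2

For a 2-form in R^3 of the form above, applying d gives a 3-form with coefficient ∂P/∂x + ∂Q/∂y + ∂R/∂z:
  ∂P/∂x = 2
  ∂Q/∂y = -3*x + 2*y
  ∂R/∂z = -2*x
Sum = -5*x + 2*y + 2, which is exactly div F.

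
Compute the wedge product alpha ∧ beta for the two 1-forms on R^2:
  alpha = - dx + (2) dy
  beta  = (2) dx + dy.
alpha ∧ beta = (-5) dx ∧ dy

Distribute the wedge, using dx_i ∧ dx_j = -dx_j ∧ dx_i and dx_i ∧ dx_i = 0. For each pair (i, j) with i < j, the coefficient of dx_i ∧ dx_j in alpha ∧ beta is (alpha_i * beta_j - alpha_j * beta_i). Collecting: alpha ∧ beta = (-5) dx ∧ dy.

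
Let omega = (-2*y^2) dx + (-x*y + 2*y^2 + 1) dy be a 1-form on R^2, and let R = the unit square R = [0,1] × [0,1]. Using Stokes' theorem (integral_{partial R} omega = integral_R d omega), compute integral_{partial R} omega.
integral_(partial R) omega = 3/2

Stokes: integral_partial_R omega = integral_R d omega with d omega = (∂Q/∂x - ∂P/∂y) dx ∧ dy.
  ∂Q/∂x = -y
  ∂P/∂y = -4*y
  integrand = ∂Q/∂x - ∂P/∂y = 3*y.
Integrating over R: integral_0^1 integral_0^1 (3*y) dx dy = 3/2.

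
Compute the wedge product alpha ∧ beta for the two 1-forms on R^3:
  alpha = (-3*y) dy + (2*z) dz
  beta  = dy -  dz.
alpha ∧ beta = (3*y - 2*z) dy ∧ dz

Distribute the wedge, using dx_i ∧ dx_j = -dx_j ∧ dx_i and dx_i ∧ dx_i = 0. For each pair (i, j) with i < j, the coefficient of dx_i ∧ dx_j in alpha ∧ beta is (alpha_i * beta_j - alpha_j * beta_i). Collecting: alpha ∧ beta = (3*y - 2*z) dy ∧ dz.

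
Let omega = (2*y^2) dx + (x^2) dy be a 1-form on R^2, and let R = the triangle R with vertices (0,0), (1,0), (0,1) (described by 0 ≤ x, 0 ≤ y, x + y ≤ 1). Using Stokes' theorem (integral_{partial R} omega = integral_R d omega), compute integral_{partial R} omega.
integral_(partial R) omega = -1/3

Stokes: integral_partial_R omega = integral_R d omega with d omega = (∂Q/∂x - ∂P/∂y) dx ∧ dy.
  ∂Q/∂x = 2*x
  ∂P/∂y = 4*y
  integrand = ∂Q/∂x - ∂P/∂y = 2*x - 4*y.
Integrating over R: integral_0^1 integral_0^{1-x} (2*x - 4*y) dy dx = -1/3.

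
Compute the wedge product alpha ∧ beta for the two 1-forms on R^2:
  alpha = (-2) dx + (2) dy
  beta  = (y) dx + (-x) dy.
alpha ∧ beta = (2*x - 2*y) dx ∧ dy

Distribute the wedge, using dx_i ∧ dx_j = -dx_j ∧ dx_i and dx_i ∧ dx_i = 0. For each pair (i, j) with i < j, the coefficient of dx_i ∧ dx_j in alpha ∧ beta is (alpha_i * beta_j - alpha_j * beta_i). Collecting: alpha ∧ beta = (2*x - 2*y) dx ∧ dy.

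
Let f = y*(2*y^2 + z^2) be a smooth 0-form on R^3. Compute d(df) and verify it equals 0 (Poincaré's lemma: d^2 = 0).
d(df) = 0

Step 1: df = sum_i (∂f/∂x_i) dx_i = (0) dx + (6*y^2 + z^2) dy + (2*y*z) dz.
Step 2: Apply d again. Using the 1-form formula, the coefficient of dx ∧ dy in d(df) is ∂^2 f/∂x ∂y - ∂^2 f/∂y ∂x = (0) - (0) = 0 (equality of mixed partials for smooth f).
Similarly for dx ∧ dz and dy ∧ dz — all coefficients vanish. So d(df) = 0.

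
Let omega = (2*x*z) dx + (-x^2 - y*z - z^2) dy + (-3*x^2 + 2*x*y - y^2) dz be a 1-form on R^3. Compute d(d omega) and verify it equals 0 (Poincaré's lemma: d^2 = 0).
d(d omega) = 0

Step 1: d omega = sum_{i<j} (∂f_j/∂x_i - ∂f_i/∂x_j) dx_i ∧ dx_j:
  coeff of dx ∧ dy: -2*x
  coeff of dx ∧ dz: -8*x + 2*y
  coeff of dy ∧ dz: 2*x - y + 2*z
Step 2: Apply d again to each 2-form coefficient. The only possible 3-form in R^3 is dx ∧ dy ∧ dz, with coefficient
  ∂(coeff of dy∧dz)/∂x - ∂(coeff of dx∧dz)/∂y + ∂(coeff of dx∧dy)/∂z
  = ∂/∂x (2*x - y + 2*z) - ∂/∂y (-8*x + 2*y) + ∂/∂z (-2*x).
Each of these terms simplifies to sums of mixed partials that cancel in pairs. The result is 0 (by equality of mixed partials for smooth functions — Schwarz / Clairaut).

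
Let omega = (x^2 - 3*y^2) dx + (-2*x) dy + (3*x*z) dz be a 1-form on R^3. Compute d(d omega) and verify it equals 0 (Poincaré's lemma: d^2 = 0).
d(d omega) = 0

Step 1: d omega = sum_{i<j} (∂f_j/∂x_i - ∂f_i/∂x_j) dx_i ∧ dx_j:
  coeff of dx ∧ dy: 6*y - 2
  coeff of dx ∧ dz: 3*z
  coeff of dy ∧ dz: 0
Step 2: Apply d again to each 2-form coefficient. The only possible 3-form in R^3 is dx ∧ dy ∧ dz, with coefficient
  ∂(coeff of dy∧dz)/∂x - ∂(coeff of dx∧dz)/∂y + ∂(coeff of dx∧dy)/∂z
  = ∂/∂x (0) - ∂/∂y (3*z) + ∂/∂z (6*y - 2).
Each of these terms simplifies to sums of mixed partials that cancel in pairs. The result is 0 (by equality of mixed partials for smooth functions — Schwarz / Clairaut).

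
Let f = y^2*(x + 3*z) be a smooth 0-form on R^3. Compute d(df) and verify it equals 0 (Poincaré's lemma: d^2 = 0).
d(df) = 0

Step 1: df = sum_i (∂f/∂x_i) dx_i = (y^2) dx + (2*y*(x + 3*z)) dy + (3*y^2) dz.
Step 2: Apply d again. Using the 1-form formula, the coefficient of dx ∧ dy in d(df) is ∂^2 f/∂x ∂y - ∂^2 f/∂y ∂x = (2*y) - (2*y) = 0 (equality of mixed partials for smooth f).
Similarly for dx ∧ dz and dy ∧ dz — all coefficients vanish. So d(df) = 0.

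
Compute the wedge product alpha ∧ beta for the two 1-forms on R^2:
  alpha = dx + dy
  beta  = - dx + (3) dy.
alpha ∧ beta = (4) dx ∧ dy

Distribute the wedge, using dx_i ∧ dx_j = -dx_j ∧ dx_i and dx_i ∧ dx_i = 0. For each pair (i, j) with i < j, the coefficient of dx_i ∧ dx_j in alpha ∧ beta is (alpha_i * beta_j - alpha_j * beta_i). Collecting: alpha ∧ beta = (4) dx ∧ dy.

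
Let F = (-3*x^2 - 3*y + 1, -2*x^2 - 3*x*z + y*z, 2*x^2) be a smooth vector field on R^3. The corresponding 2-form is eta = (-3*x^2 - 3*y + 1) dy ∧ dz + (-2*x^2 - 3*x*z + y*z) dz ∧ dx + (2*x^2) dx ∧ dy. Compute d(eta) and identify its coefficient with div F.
d(eta) = (-6*x + z) dx ∧ dy ∧ dz; div F = -6*x + z

For a 2-form in R^3 of the form above, applying d gives a 3-form with coefficient ∂P/∂x + ∂Q/∂y + ∂R/∂z:
  ∂P/∂x = -6*x
  ∂Q/∂y = z
  ∂R/∂z = 0
Sum = -6*x + z, which is exactly div F.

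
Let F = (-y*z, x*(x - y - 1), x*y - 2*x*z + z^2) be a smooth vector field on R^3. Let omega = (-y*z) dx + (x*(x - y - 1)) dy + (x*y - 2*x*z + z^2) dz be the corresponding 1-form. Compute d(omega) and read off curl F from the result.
d(omega) = (x) dy ∧ dz + (-2*y + 2*z) dz ∧ dx + (2*x - y + z - 1) dx ∧ dy; curl F = (x, -2*y + 2*z, 2*x - y + z - 1)

d omega = sum_{i<j} (∂f_j/∂x_i - ∂f_i/∂x_j) dx_i ∧ dx_j. Under the identification (dy ∧ dz, dz ∧ dx, dx ∧ dy) ↔ (e_x, e_y, e_z), the coefficients are exactly the components of curl F. Compute:
  ∂R/∂y - ∂Q/∂z = (x) - (0) = x
  ∂P/∂z - ∂R/∂x = (-y) - (y - 2*z) = -2*y + 2*z
  ∂Q/∂x - ∂P/∂y = (2*x - y - 1) - (-z) = 2*x - y + z - 1.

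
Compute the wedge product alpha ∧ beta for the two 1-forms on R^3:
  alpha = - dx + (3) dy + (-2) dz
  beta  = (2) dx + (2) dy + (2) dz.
alpha ∧ beta = (-8) dx ∧ dy + (2) dx ∧ dz + (10) dy ∧ dz

Distribute the wedge, using dx_i ∧ dx_j = -dx_j ∧ dx_i and dx_i ∧ dx_i = 0. For each pair (i, j) with i < j, the coefficient of dx_i ∧ dx_j in alpha ∧ beta is (alpha_i * beta_j - alpha_j * beta_i). Collecting: alpha ∧ beta = (-8) dx ∧ dy + (2) dx ∧ dz + (10) dy ∧ dz.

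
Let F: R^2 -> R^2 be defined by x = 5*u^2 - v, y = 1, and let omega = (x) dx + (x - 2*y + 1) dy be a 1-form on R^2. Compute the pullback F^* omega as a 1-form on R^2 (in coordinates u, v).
F^* omega = (10*u*(5*u^2 - v)) du + (-5*u^2 + v) dv

Using F^*(f dg) = (f ∘ F) d(g ∘ F), substitute each coordinate x_i by F_i(u, v) in f_i, and replace dx_i by d F_i = (∂F_i/∂u) du + (∂F_i/∂v) dv.
  For the x component: f_1(F) = 5*u^2 - v; d F_1 = (10*u) du + (-1) dv
  For the y component: f_2(F) = 5*u^2 - v - 1; d F_2 = (0) du + (0) dv
Combining and collecting du, dv coefficients:
  coeff of du: 10*u*(5*u^2 - v)
  coeff of dv: -5*u^2 + v
F^* omega = (10*u*(5*u^2 - v)) du + (-5*u^2 + v) dv.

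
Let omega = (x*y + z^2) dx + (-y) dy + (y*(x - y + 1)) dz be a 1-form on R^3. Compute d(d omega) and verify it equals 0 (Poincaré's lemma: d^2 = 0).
d(d omega) = 0

Step 1: d omega = sum_{i<j} (∂f_j/∂x_i - ∂f_i/∂x_j) dx_i ∧ dx_j:
  coeff of dx ∧ dy: -x
  coeff of dx ∧ dz: y - 2*z
  coeff of dy ∧ dz: x - 2*y + 1
Step 2: Apply d again to each 2-form coefficient. The only possible 3-form in R^3 is dx ∧ dy ∧ dz, with coefficient
  ∂(coeff of dy∧dz)/∂x - ∂(coeff of dx∧dz)/∂y + ∂(coeff of dx∧dy)/∂z
  = ∂/∂x (x - 2*y + 1) - ∂/∂y (y - 2*z) + ∂/∂z (-x).
Each of these terms simplifies to sums of mixed partials that cancel in pairs. The result is 0 (by equality of mixed partials for smooth functions — Schwarz / Clairaut).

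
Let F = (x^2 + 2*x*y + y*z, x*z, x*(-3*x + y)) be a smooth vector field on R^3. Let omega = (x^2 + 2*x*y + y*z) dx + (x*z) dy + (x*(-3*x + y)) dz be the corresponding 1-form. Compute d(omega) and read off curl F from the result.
d(omega) = (0) dy ∧ dz + (6*x) dz ∧ dx + (-2*x) dx ∧ dy; curl F = (0, 6*x, -2*x)

d omega = sum_{i<j} (∂f_j/∂x_i - ∂f_i/∂x_j) dx_i ∧ dx_j. Under the identification (dy ∧ dz, dz ∧ dx, dx ∧ dy) ↔ (e_x, e_y, e_z), the coefficients are exactly the components of curl F. Compute:
  ∂R/∂y - ∂Q/∂z = (x) - (x) = 0
  ∂P/∂z - ∂R/∂x = (y) - (-6*x + y) = 6*x
  ∂Q/∂x - ∂P/∂y = (z) - (2*x + z) = -2*x.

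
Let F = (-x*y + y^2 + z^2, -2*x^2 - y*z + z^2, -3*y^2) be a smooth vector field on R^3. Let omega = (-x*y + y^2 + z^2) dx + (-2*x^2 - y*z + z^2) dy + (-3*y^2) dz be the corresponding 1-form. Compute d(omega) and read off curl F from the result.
d(omega) = (-5*y - 2*z) dy ∧ dz + (2*z) dz ∧ dx + (-3*x - 2*y) dx ∧ dy; curl F = (-5*y - 2*z, 2*z, -3*x - 2*y)

d omega = sum_{i<j} (∂f_j/∂x_i - ∂f_i/∂x_j) dx_i ∧ dx_j. Under the identification (dy ∧ dz, dz ∧ dx, dx ∧ dy) ↔ (e_x, e_y, e_z), the coefficients are exactly the components of curl F. Compute:
  ∂R/∂y - ∂Q/∂z = (-6*y) - (-y + 2*z) = -5*y - 2*z
  ∂P/∂z - ∂R/∂x = (2*z) - (0) = 2*z
  ∂Q/∂x - ∂P/∂y = (-4*x) - (-x + 2*y) = -3*x - 2*y.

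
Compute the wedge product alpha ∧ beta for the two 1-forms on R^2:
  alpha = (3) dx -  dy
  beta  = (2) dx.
alpha ∧ beta = (2) dx ∧ dy

Distribute the wedge, using dx_i ∧ dx_j = -dx_j ∧ dx_i and dx_i ∧ dx_i = 0. For each pair (i, j) with i < j, the coefficient of dx_i ∧ dx_j in alpha ∧ beta is (alpha_i * beta_j - alpha_j * beta_i). Collecting: alpha ∧ beta = (2) dx ∧ dy.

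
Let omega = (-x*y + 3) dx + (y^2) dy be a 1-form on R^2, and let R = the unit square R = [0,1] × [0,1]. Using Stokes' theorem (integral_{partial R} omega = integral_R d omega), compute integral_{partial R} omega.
integral_(partial R) omega = 1/2

Stokes: integral_partial_R omega = integral_R d omega with d omega = (∂Q/∂x - ∂P/∂y) dx ∧ dy.
  ∂Q/∂x = 0
  ∂P/∂y = -x
  integrand = ∂Q/∂x - ∂P/∂y = x.
Integrating over R: integral_0^1 integral_0^1 (x) dx dy = 1/2.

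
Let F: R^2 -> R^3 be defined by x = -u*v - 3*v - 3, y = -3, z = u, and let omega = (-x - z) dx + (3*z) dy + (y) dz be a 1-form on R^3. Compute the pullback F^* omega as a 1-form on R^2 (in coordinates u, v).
F^* omega = (-u*v^2 + u*v - 3*v^2 - 3*v - 3) du + (-u^2*v + u^2 - 6*u*v - 9*v - 9) dv

Using F^*(f dg) = (f ∘ F) d(g ∘ F), substitute each coordinate x_i by F_i(u, v) in f_i, and replace dx_i by d F_i = (∂F_i/∂u) du + (∂F_i/∂v) dv.
  For the x component: f_1(F) = u*v - u + 3*v + 3; d F_1 = (-v) du + (-u - 3) dv
  For the y component: f_2(F) = 3*u; d F_2 = (0) du + (0) dv
  For the z component: f_3(F) = -3; d F_3 = (1) du + (0) dv
Combining and collecting du, dv coefficients:
  coeff of du: -u*v^2 + u*v - 3*v^2 - 3*v - 3
  coeff of dv: -u^2*v + u^2 - 6*u*v - 9*v - 9
F^* omega = (-u*v^2 + u*v - 3*v^2 - 3*v - 3) du + (-u^2*v + u^2 - 6*u*v - 9*v - 9) dv.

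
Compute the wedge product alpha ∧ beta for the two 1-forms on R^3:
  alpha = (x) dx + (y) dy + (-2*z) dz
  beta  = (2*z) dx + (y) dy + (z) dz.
alpha ∧ beta = (y*(x - 2*z)) dx ∧ dy + (z*(x + 4*z)) dx ∧ dz + (3*y*z) dy ∧ dz

Distribute the wedge, using dx_i ∧ dx_j = -dx_j ∧ dx_i and dx_i ∧ dx_i = 0. For each pair (i, j) with i < j, the coefficient of dx_i ∧ dx_j in alpha ∧ beta is (alpha_i * beta_j - alpha_j * beta_i). Collecting: alpha ∧ beta = (y*(x - 2*z)) dx ∧ dy + (z*(x + 4*z)) dx ∧ dz + (3*y*z) dy ∧ dz.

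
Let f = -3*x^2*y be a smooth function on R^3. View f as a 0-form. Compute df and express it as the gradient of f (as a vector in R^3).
df = (-6*x*y) dx + (-3*x^2) dy + (0) dz; grad f = (-6*x*y, -3*x^2, 0)

For a 0-form f, d f = (∂f/∂x) dx + (∂f/∂y) dy + (∂f/∂z) dz. The components of the vector representation are exactly the entries of grad f in Cartesian coordinates:
  ∂f/∂x = -6*x*y
  ∂f/∂y = -3*x^2
  ∂f/∂z = 0.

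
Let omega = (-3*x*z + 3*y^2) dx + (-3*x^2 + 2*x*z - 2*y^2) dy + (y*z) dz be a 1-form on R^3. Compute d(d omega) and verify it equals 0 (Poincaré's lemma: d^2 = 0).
d(d omega) = 0

Step 1: d omega = sum_{i<j} (∂f_j/∂x_i - ∂f_i/∂x_j) dx_i ∧ dx_j:
  coeff of dx ∧ dy: -6*x - 6*y + 2*z
  coeff of dx ∧ dz: 3*x
  coeff of dy ∧ dz: -2*x + z
Step 2: Apply d again to each 2-form coefficient. The only possible 3-form in R^3 is dx ∧ dy ∧ dz, with coefficient
  ∂(coeff of dy∧dz)/∂x - ∂(coeff of dx∧dz)/∂y + ∂(coeff of dx∧dy)/∂z
  = ∂/∂x (-2*x + z) - ∂/∂y (3*x) + ∂/∂z (-6*x - 6*y + 2*z).
Each of these terms simplifies to sums of mixed partials that cancel in pairs. The result is 0 (by equality of mixed partials for smooth functions — Schwarz / Clairaut).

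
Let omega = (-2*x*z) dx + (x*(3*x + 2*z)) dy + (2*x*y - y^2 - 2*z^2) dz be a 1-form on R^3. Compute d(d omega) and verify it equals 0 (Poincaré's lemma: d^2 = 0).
d(d omega) = 0

Step 1: d omega = sum_{i<j} (∂f_j/∂x_i - ∂f_i/∂x_j) dx_i ∧ dx_j:
  coeff of dx ∧ dy: 6*x + 2*z
  coeff of dx ∧ dz: 2*x + 2*y
  coeff of dy ∧ dz: -2*y
Step 2: Apply d again to each 2-form coefficient. The only possible 3-form in R^3 is dx ∧ dy ∧ dz, with coefficient
  ∂(coeff of dy∧dz)/∂x - ∂(coeff of dx∧dz)/∂y + ∂(coeff of dx∧dy)/∂z
  = ∂/∂x (-2*y) - ∂/∂y (2*x + 2*y) + ∂/∂z (6*x + 2*z).
Each of these terms simplifies to sums of mixed partials that cancel in pairs. The result is 0 (by equality of mixed partials for smooth functions — Schwarz / Clairaut).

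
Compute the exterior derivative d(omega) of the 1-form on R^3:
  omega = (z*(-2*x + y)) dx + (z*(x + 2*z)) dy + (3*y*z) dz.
d(omega) = (2*x - y) dx ∧ dz + (-x - z) dy ∧ dz

For a 1-form omega = sum_i f_i dx_i, the exterior derivative is
  d(omega) = sum_{i < j} (∂f_j/∂x_i - ∂f_i/∂x_j) dx_i ∧ dx_j.
  coefficient of dx ∧ dz: ∂f_3/∂x - ∂f_1/∂z = ∂(3*y*z)/∂x - ∂(z*(-2*x + y))/∂z = 2*x - y
  coefficient of dy ∧ dz: ∂f_3/∂y - ∂f_2/∂z = ∂(3*y*z)/∂y - ∂(z*(x + 2*z))/∂z = -x - z
Assembling: d(omega) = (2*x - y) dx ∧ dz + (-x - z) dy ∧ dz.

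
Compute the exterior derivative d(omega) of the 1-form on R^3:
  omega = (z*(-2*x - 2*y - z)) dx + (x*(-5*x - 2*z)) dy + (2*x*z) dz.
d(omega) = (-10*x) dx ∧ dy + (2*x + 2*y + 4*z) dx ∧ dz + (2*x) dy ∧ dz

For a 1-form omega = sum_i f_i dx_i, the exterior derivative is
  d(omega) = sum_{i < j} (∂f_j/∂x_i - ∂f_i/∂x_j) dx_i ∧ dx_j.
  coefficient of dx ∧ dy: ∂f_2/∂x - ∂f_1/∂y = ∂(x*(-5*x - 2*z))/∂x - ∂(z*(-2*x - 2*y - z))/∂y = -10*x
  coefficient of dx ∧ dz: ∂f_3/∂x - ∂f_1/∂z = ∂(2*x*z)/∂x - ∂(z*(-2*x - 2*y - z))/∂z = 2*x + 2*y + 4*z
  coefficient of dy ∧ dz: ∂f_3/∂y - ∂f_2/∂z = ∂(2*x*z)/∂y - ∂(x*(-5*x - 2*z))/∂z = 2*x
Assembling: d(omega) = (-10*x) dx ∧ dy + (2*x + 2*y + 4*z) dx ∧ dz + (2*x) dy ∧ dz.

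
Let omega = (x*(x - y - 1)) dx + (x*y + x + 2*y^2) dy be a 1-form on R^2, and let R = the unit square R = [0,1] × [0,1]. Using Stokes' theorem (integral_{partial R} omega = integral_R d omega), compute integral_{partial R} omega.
integral_(partial R) omega = 2

Stokes: integral_partial_R omega = integral_R d omega with d omega = (∂Q/∂x - ∂P/∂y) dx ∧ dy.
  ∂Q/∂x = y + 1
  ∂P/∂y = -x
  integrand = ∂Q/∂x - ∂P/∂y = x + y + 1.
Integrating over R: integral_0^1 integral_0^1 (x + y + 1) dx dy = 2.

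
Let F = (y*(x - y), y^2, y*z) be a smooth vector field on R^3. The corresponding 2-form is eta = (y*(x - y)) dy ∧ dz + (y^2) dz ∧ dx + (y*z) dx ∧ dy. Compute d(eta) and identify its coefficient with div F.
d(eta) = (4*y) dx ∧ dy ∧ dz; div F = 4*y

For a 2-form in R^3 of the form above, applying d gives a 3-form with coefficient ∂P/∂x + ∂Q/∂y + ∂R/∂z:
  ∂P/∂x = y
  ∂Q/∂y = 2*y
  ∂R/∂z = y
Sum = 4*y, which is exactly div F.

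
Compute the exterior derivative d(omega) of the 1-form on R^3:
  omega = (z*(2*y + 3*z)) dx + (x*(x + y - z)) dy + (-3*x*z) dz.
d(omega) = (2*x + y - 3*z) dx ∧ dy + (-2*y - 9*z) dx ∧ dz + (x) dy ∧ dz

For a 1-form omega = sum_i f_i dx_i, the exterior derivative is
  d(omega) = sum_{i < j} (∂f_j/∂x_i - ∂f_i/∂x_j) dx_i ∧ dx_j.
  coefficient of dx ∧ dy: ∂f_2/∂x - ∂f_1/∂y = ∂(x*(x + y - z))/∂x - ∂(z*(2*y + 3*z))/∂y = 2*x + y - 3*z
  coefficient of dx ∧ dz: ∂f_3/∂x - ∂f_1/∂z = ∂(-3*x*z)/∂x - ∂(z*(2*y + 3*z))/∂z = -2*y - 9*z
  coefficient of dy ∧ dz: ∂f_3/∂y - ∂f_2/∂z = ∂(-3*x*z)/∂y - ∂(x*(x + y - z))/∂z = x
Assembling: d(omega) = (2*x + y - 3*z) dx ∧ dy + (-2*y - 9*z) dx ∧ dz + (x) dy ∧ dz.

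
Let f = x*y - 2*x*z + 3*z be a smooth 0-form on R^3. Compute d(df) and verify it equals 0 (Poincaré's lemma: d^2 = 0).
d(df) = 0

Step 1: df = sum_i (∂f/∂x_i) dx_i = (y - 2*z) dx + (x) dy + (3 - 2*x) dz.
Step 2: Apply d again. Using the 1-form formula, the coefficient of dx ∧ dy in d(df) is ∂^2 f/∂x ∂y - ∂^2 f/∂y ∂x = (1) - (1) = 0 (equality of mixed partials for smooth f).
Similarly for dx ∧ dz and dy ∧ dz — all coefficients vanish. So d(df) = 0.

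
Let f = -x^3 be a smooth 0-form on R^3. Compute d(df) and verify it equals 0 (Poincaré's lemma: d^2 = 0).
d(df) = 0

Step 1: df = sum_i (∂f/∂x_i) dx_i = (-3*x^2) dx + (0) dy + (0) dz.
Step 2: Apply d again. Using the 1-form formula, the coefficient of dx ∧ dy in d(df) is ∂^2 f/∂x ∂y - ∂^2 f/∂y ∂x = (0) - (0) = 0 (equality of mixed partials for smooth f).
Similarly for dx ∧ dz and dy ∧ dz — all coefficients vanish. So d(df) = 0.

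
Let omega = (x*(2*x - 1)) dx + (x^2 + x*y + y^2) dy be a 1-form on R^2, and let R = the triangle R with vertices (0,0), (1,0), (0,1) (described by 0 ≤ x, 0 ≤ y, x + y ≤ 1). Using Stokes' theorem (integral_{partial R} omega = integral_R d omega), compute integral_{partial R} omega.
integral_(partial R) omega = 1/2

Stokes: integral_partial_R omega = integral_R d omega with d omega = (∂Q/∂x - ∂P/∂y) dx ∧ dy.
  ∂Q/∂x = 2*x + y
  ∂P/∂y = 0
  integrand = ∂Q/∂x - ∂P/∂y = 2*x + y.
Integrating over R: integral_0^1 integral_0^{1-x} (2*x + y) dy dx = 1/2.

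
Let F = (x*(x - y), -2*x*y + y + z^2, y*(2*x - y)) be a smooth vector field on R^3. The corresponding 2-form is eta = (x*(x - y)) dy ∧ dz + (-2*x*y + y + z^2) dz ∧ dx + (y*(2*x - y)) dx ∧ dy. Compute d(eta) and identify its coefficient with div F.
d(eta) = (1 - y) dx ∧ dy ∧ dz; div F = 1 - y

For a 2-form in R^3 of the form above, applying d gives a 3-form with coefficient ∂P/∂x + ∂Q/∂y + ∂R/∂z:
  ∂P/∂x = 2*x - y
  ∂Q/∂y = 1 - 2*x
  ∂R/∂z = 0
Sum = 1 - y, which is exactly div F.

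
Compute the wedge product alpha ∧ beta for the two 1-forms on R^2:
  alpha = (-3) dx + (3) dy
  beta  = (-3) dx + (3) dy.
alpha ∧ beta = 0

Distribute the wedge, using dx_i ∧ dx_j = -dx_j ∧ dx_i and dx_i ∧ dx_i = 0. For each pair (i, j) with i < j, the coefficient of dx_i ∧ dx_j in alpha ∧ beta is (alpha_i * beta_j - alpha_j * beta_i). Collecting: alpha ∧ beta = 0.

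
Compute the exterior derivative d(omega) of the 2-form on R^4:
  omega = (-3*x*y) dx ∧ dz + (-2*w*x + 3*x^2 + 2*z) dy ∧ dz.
d(omega) = (-2*w + 9*x) dx ∧ dy ∧ dz + (-2*x) dy ∧ dz ∧ dw

For a 2-form omega = sum_{i<j} g_{ij} dx_i ∧ dx_j, the exterior derivative is
  d(omega) = sum_{i<j} d(g_{ij}) ∧ dx_i ∧ dx_j = sum_{i<j, k} (∂g_{ij}/∂x_k) dx_k ∧ dx_i ∧ dx_j.
Expand each term, using dx_k ∧ dx_i ∧ dx_j = sgn(permutation) dx_{(a)} ∧ dx_{(b)} ∧ dx_{(c)} with (a < b < c) sorted:
  d(-3*x*y) includes (∂/∂y)(-3*x*y) dy = (-3*x) dy, which multiplied by dx ∧ dz gives (3*x) dx ∧ dy ∧ dz
  d(-2*w*x + 3*x^2 + 2*z) includes (∂/∂x)(-2*w*x + 3*x^2 + 2*z) dx = (-2*w + 6*x) dx, which multiplied by dy ∧ dz gives (-2*w + 6*x) dx ∧ dy ∧ dz
  d(-2*w*x + 3*x^2 + 2*z) includes (∂/∂w)(-2*w*x + 3*x^2 + 2*z) dw = (-2*x) dw, which multiplied by dy ∧ dz gives (-2*x) dy ∧ dz ∧ dw
Collecting like 3-forms: d(omega) = (-2*w + 9*x) dx ∧ dy ∧ dz + (-2*x) dy ∧ dz ∧ dw.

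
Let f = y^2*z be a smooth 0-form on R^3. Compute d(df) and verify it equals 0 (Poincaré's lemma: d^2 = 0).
d(df) = 0

Step 1: df = sum_i (∂f/∂x_i) dx_i = (0) dx + (2*y*z) dy + (y^2) dz.
Step 2: Apply d again. Using the 1-form formula, the coefficient of dx ∧ dy in d(df) is ∂^2 f/∂x ∂y - ∂^2 f/∂y ∂x = (0) - (0) = 0 (equality of mixed partials for smooth f).
Similarly for dx ∧ dz and dy ∧ dz — all coefficients vanish. So d(df) = 0.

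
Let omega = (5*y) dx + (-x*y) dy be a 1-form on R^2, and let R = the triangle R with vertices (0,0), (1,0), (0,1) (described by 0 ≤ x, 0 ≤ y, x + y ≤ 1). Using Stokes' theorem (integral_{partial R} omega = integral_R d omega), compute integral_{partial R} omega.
integral_(partial R) omega = -8/3

Stokes: integral_partial_R omega = integral_R d omega with d omega = (∂Q/∂x - ∂P/∂y) dx ∧ dy.
  ∂Q/∂x = -y
  ∂P/∂y = 5
  integrand = ∂Q/∂x - ∂P/∂y = -y - 5.
Integrating over R: integral_0^1 integral_0^{1-x} (-y - 5) dy dx = -8/3.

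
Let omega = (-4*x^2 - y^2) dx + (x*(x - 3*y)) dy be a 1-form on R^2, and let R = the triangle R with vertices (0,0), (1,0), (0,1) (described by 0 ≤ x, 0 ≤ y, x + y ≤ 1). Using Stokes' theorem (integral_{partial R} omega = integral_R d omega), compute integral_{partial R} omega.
integral_(partial R) omega = 1/6

Stokes: integral_partial_R omega = integral_R d omega with d omega = (∂Q/∂x - ∂P/∂y) dx ∧ dy.
  ∂Q/∂x = 2*x - 3*y
  ∂P/∂y = -2*y
  integrand = ∂Q/∂x - ∂P/∂y = 2*x - y.
Integrating over R: integral_0^1 integral_0^{1-x} (2*x - y) dy dx = 1/6.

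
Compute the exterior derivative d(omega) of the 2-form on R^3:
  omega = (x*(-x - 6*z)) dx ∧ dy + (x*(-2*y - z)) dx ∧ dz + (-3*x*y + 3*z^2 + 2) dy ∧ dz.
d(omega) = (-4*x - 3*y) dx ∧ dy ∧ dz

For a 2-form omega = sum_{i<j} g_{ij} dx_i ∧ dx_j, the exterior derivative is
  d(omega) = sum_{i<j} d(g_{ij}) ∧ dx_i ∧ dx_j = sum_{i<j, k} (∂g_{ij}/∂x_k) dx_k ∧ dx_i ∧ dx_j.
Expand each term, using dx_k ∧ dx_i ∧ dx_j = sgn(permutation) dx_{(a)} ∧ dx_{(b)} ∧ dx_{(c)} with (a < b < c) sorted:
  d(x*(-x - 6*z)) includes (∂/∂z)(x*(-x - 6*z)) dz = (-6*x) dz, which multiplied by dx ∧ dy gives (-6*x) dx ∧ dy ∧ dz
  d(x*(-2*y - z)) includes (∂/∂y)(x*(-2*y - z)) dy = (-2*x) dy, which multiplied by dx ∧ dz gives (2*x) dx ∧ dy ∧ dz
  d(-3*x*y + 3*z^2 + 2) includes (∂/∂x)(-3*x*y + 3*z^2 + 2) dx = (-3*y) dx, which multiplied by dy ∧ dz gives (-3*y) dx ∧ dy ∧ dz
Collecting like 3-forms: d(omega) = (-4*x - 3*y) dx ∧ dy ∧ dz.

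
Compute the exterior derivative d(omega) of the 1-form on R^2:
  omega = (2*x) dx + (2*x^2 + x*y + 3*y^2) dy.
d(omega) = (4*x + y) dx ∧ dy

For a 1-form omega = sum_i f_i dx_i, the exterior derivative is
  d(omega) = sum_{i < j} (∂f_j/∂x_i - ∂f_i/∂x_j) dx_i ∧ dx_j.
  coefficient of dx ∧ dy: ∂f_2/∂x - ∂f_1/∂y = ∂(2*x^2 + x*y + 3*y^2)/∂x - ∂(2*x)/∂y = 4*x + y
Assembling: d(omega) = (4*x + y) dx ∧ dy.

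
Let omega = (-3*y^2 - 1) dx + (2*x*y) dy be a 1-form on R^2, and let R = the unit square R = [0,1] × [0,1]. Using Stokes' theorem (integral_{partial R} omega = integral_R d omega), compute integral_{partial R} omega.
integral_(partial R) omega = 4

Stokes: integral_partial_R omega = integral_R d omega with d omega = (∂Q/∂x - ∂P/∂y) dx ∧ dy.
  ∂Q/∂x = 2*y
  ∂P/∂y = -6*y
  integrand = ∂Q/∂x - ∂P/∂y = 8*y.
Integrating over R: integral_0^1 integral_0^1 (8*y) dx dy = 4.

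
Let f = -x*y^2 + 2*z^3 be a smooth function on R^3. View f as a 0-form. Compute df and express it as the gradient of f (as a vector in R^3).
df = (-y^2) dx + (-2*x*y) dy + (6*z^2) dz; grad f = (-y^2, -2*x*y, 6*z^2)

For a 0-form f, d f = (∂f/∂x) dx + (∂f/∂y) dy + (∂f/∂z) dz. The components of the vector representation are exactly the entries of grad f in Cartesian coordinates:
  ∂f/∂x = -y^2
  ∂f/∂y = -2*x*y
  ∂f/∂z = 6*z^2.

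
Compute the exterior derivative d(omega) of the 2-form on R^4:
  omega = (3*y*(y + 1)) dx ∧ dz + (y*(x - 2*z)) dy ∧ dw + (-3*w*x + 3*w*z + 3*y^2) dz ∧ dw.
d(omega) = (-6*y - 3) dx ∧ dy ∧ dz + (y) dx ∧ dy ∧ dw + (8*y) dy ∧ dz ∧ dw + (-3*w) dx ∧ dz ∧ dw

For a 2-form omega = sum_{i<j} g_{ij} dx_i ∧ dx_j, the exterior derivative is
  d(omega) = sum_{i<j} d(g_{ij}) ∧ dx_i ∧ dx_j = sum_{i<j, k} (∂g_{ij}/∂x_k) dx_k ∧ dx_i ∧ dx_j.
Expand each term, using dx_k ∧ dx_i ∧ dx_j = sgn(permutation) dx_{(a)} ∧ dx_{(b)} ∧ dx_{(c)} with (a < b < c) sorted:
  d(3*y*(y + 1)) includes (∂/∂y)(3*y*(y + 1)) dy = (6*y + 3) dy, which multiplied by dx ∧ dz gives (-6*y - 3) dx ∧ dy ∧ dz
  d(y*(x - 2*z)) includes (∂/∂x)(y*(x - 2*z)) dx = (y) dx, which multiplied by dy ∧ dw gives (y) dx ∧ dy ∧ dw
  d(y*(x - 2*z)) includes (∂/∂z)(y*(x - 2*z)) dz = (-2*y) dz, which multiplied by dy ∧ dw gives (2*y) dy ∧ dz ∧ dw
  d(-3*w*x + 3*w*z + 3*y^2) includes (∂/∂x)(-3*w*x + 3*w*z + 3*y^2) dx = (-3*w) dx, which multiplied by dz ∧ dw gives (-3*w) dx ∧ dz ∧ dw
  d(-3*w*x + 3*w*z + 3*y^2) includes (∂/∂y)(-3*w*x + 3*w*z + 3*y^2) dy = (6*y) dy, which multiplied by dz ∧ dw gives (6*y) dy ∧ dz ∧ dw
Collecting like 3-forms: d(omega) = (-6*y - 3) dx ∧ dy ∧ dz + (y) dx ∧ dy ∧ dw + (8*y) dy ∧ dz ∧ dw + (-3*w) dx ∧ dz ∧ dw.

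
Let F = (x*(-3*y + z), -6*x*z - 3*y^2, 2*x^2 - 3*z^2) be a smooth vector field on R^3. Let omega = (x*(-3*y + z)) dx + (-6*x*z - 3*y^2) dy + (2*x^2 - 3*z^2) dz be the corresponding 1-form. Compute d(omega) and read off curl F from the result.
d(omega) = (6*x) dy ∧ dz + (-3*x) dz ∧ dx + (3*x - 6*z) dx ∧ dy; curl F = (6*x, -3*x, 3*x - 6*z)

d omega = sum_{i<j} (∂f_j/∂x_i - ∂f_i/∂x_j) dx_i ∧ dx_j. Under the identification (dy ∧ dz, dz ∧ dx, dx ∧ dy) ↔ (e_x, e_y, e_z), the coefficients are exactly the components of curl F. Compute:
  ∂R/∂y - ∂Q/∂z = (0) - (-6*x) = 6*x
  ∂P/∂z - ∂R/∂x = (x) - (4*x) = -3*x
  ∂Q/∂x - ∂P/∂y = (-6*z) - (-3*x) = 3*x - 6*z.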